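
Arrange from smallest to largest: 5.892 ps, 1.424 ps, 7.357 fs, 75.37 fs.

7.357 fs < 75.37 fs < 1.424 ps < 5.892 ps

5.892 ps = 0.000000000005892 s
1.424 ps = 0.000000000001424 s
7.357 fs = 0.000000000000007357 s
75.37 fs = 0.00000000000007537 s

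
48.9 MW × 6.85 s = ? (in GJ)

0.334965 GJ

48.9 × 10^6 × 6.85 = 334.965 × 10^6 J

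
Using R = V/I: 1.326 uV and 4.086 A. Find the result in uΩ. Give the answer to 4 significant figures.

0.3245 uΩ

(1.326 × 10⁻⁶) / (4.086) = 0.324523 × 10⁻⁶ Ω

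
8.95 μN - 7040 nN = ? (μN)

In μN:
  8.95 μN → 8.95
  7040 nN = 7040e-3 μN = 7.04
Difference: 8.95 - 7.04 = 1.91

1.91 μN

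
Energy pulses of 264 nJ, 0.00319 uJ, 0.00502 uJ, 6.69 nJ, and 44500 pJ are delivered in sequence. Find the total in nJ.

In nJ:
  264 nJ → 264
  0.00319 uJ = 0.00319 × 10³ nJ = 3.19
  0.00502 uJ = 0.00502 × 10³ nJ = 5.02
  6.69 nJ → 6.69
  44500 pJ = 44500 × 10⁻³ nJ = 44.5
Sum: 264 + 3.19 + 5.02 + 6.69 + 44.5 = 323.4

323.4 nJ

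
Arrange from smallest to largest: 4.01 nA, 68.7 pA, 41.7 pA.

4.01 nA = 0.00000000401 A
68.7 pA = 0.0000000000687 A
41.7 pA = 0.0000000000417 A

41.7 pA < 68.7 pA < 4.01 nA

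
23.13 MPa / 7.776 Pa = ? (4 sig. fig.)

2975000

(23.13 × 10^6) / (7.776) = 2.9745 × 10^6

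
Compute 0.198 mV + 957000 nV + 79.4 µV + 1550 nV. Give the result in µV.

1235.95 µV

In µV:
  0.198 mV = 0.198 × 10³ µV = 198
  957000 nV = 957000 × 10⁻³ µV = 957
  79.4 µV → 79.4
  1550 nV = 1550 × 10⁻³ µV = 1.55
Sum: 198 + 957 + 79.4 + 1.55 = 1235.95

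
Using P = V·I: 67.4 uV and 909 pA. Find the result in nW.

67.4e-6 × 909e-12 = 61266.6e-18 W

0.0000612666 nW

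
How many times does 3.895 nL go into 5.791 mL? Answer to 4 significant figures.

(5.791 × 10⁻³) / (3.895 × 10⁻⁹) = 1.4868 × 10⁶

1487000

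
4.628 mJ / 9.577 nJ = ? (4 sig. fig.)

483200

(4.628e-3) / (9.577e-9) = 0.48324e6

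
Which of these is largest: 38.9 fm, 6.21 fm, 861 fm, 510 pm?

38.9 fm = 0.0000000000000389 m
6.21 fm = 0.00000000000000621 m
861 fm = 0.000000000000861 m
510 pm = 0.00000000051 m

510 pm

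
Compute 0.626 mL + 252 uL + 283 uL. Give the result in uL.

In uL:
  0.626 mL = 0.626 × 10^3 uL = 626
  252 uL → 252
  283 uL → 283
Sum: 626 + 252 + 283 = 1161

1161 uL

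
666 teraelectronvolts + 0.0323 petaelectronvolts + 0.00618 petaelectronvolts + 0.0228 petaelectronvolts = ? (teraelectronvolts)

In teraelectronvolts:
  666 teraelectronvolts → 666
  0.0323 petaelectronvolts = 0.0323 × 10^3 teraelectronvolts = 32.3
  0.00618 petaelectronvolts = 0.00618 × 10^3 teraelectronvolts = 6.18
  0.0228 petaelectronvolts = 0.0228 × 10^3 teraelectronvolts = 22.8
Sum: 666 + 32.3 + 6.18 + 22.8 = 727.28

727.28 teraelectronvolts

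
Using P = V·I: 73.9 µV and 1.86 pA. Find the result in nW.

0.000000137454 nW

73.9 × 10⁻⁶ × 1.86 × 10⁻¹² = 137.454 × 10⁻¹⁸ W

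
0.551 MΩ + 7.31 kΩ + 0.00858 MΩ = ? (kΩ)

566.89 kΩ

In kΩ:
  0.551 MΩ = 0.551e3 kΩ = 551
  7.31 kΩ → 7.31
  0.00858 MΩ = 0.00858e3 kΩ = 8.58
Sum: 551 + 7.31 + 8.58 = 566.89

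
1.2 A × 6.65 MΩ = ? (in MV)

7.98 MV

1.2 × 6.65e6 = 7.98e6 V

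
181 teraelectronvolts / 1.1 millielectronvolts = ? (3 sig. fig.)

165000000000000000

(181 × 10^12) / (1.1 × 10^-3) = 164.5 × 10^15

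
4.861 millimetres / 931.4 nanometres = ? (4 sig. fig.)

(4.861 × 10^-3) / (931.4 × 10^-9) = 0.005219 × 10^6

5219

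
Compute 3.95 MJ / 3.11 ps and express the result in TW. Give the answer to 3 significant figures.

1270000 TW

(3.95 × 10⁶) / (3.11 × 10⁻¹²) = 1.2701 × 10¹⁸ W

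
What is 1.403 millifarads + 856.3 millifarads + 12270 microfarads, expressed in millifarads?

869.973 millifarads

In millifarads:
  1.403 millifarads → 1.403
  856.3 millifarads → 856.3
  12270 microfarads = 12270 × 10⁻³ millifarads = 12.27
Sum: 1.403 + 856.3 + 12.27 = 869.973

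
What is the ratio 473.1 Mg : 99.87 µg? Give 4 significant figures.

4737000000000

(473.1e6) / (99.87e-6) = 4.7372e12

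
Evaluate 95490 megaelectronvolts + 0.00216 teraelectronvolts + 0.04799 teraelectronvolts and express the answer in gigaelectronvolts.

In gigaelectronvolts:
  95490 megaelectronvolts = 95490 × 10⁻³ gigaelectronvolts = 95.49
  0.00216 teraelectronvolts = 0.00216 × 10³ gigaelectronvolts = 2.16
  0.04799 teraelectronvolts = 0.04799 × 10³ gigaelectronvolts = 47.99
Sum: 95.49 + 2.16 + 47.99 = 145.64

145.64 gigaelectronvolts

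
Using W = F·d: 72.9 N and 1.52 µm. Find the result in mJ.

72.9 × 1.52e-6 = 110.808e-6 J

0.110808 mJ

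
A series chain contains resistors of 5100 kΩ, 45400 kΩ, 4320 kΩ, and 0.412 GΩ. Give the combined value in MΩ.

466.82 MΩ

In MΩ:
  5100 kΩ = 5100 × 10^-3 MΩ = 5.1
  45400 kΩ = 45400 × 10^-3 MΩ = 45.4
  4320 kΩ = 4320 × 10^-3 MΩ = 4.32
  0.412 GΩ = 0.412 × 10^3 MΩ = 412
Sum: 5.1 + 45.4 + 4.32 + 412 = 466.82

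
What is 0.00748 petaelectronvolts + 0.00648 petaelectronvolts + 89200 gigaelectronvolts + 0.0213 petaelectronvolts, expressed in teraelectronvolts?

In teraelectronvolts:
  0.00748 petaelectronvolts = 0.00748e3 teraelectronvolts = 7.48
  0.00648 petaelectronvolts = 0.00648e3 teraelectronvolts = 6.48
  89200 gigaelectronvolts = 89200e-3 teraelectronvolts = 89.2
  0.0213 petaelectronvolts = 0.0213e3 teraelectronvolts = 21.3
Sum: 7.48 + 6.48 + 89.2 + 21.3 = 124.46

124.46 teraelectronvolts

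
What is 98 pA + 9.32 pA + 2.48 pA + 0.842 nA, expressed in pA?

951.8 pA

In pA:
  98 pA → 98
  9.32 pA → 9.32
  2.48 pA → 2.48
  0.842 nA = 0.842e3 pA = 842
Sum: 98 + 9.32 + 2.48 + 842 = 951.8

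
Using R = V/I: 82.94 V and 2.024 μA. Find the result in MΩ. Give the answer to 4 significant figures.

40.98 MΩ

(82.94) / (2.024e-6) = 40.9783e6 Ω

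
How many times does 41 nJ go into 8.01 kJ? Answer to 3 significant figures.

195000000000

(8.01e3) / (41e-9) = 0.1954e12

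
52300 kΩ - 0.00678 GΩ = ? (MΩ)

In MΩ:
  52300 kΩ = 52300 × 10^-3 MΩ = 52.3
  0.00678 GΩ = 0.00678 × 10^3 MΩ = 6.78
Difference: 52.3 - 6.78 = 45.52

45.52 MΩ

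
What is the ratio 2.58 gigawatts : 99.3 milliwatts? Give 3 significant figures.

(2.58 × 10^9) / (99.3 × 10^-3) = 0.02598 × 10^12

26000000000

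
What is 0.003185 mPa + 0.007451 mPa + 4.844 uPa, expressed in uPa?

15.48 uPa

In uPa:
  0.003185 mPa = 0.003185 × 10^3 uPa = 3.185
  0.007451 mPa = 0.007451 × 10^3 uPa = 7.451
  4.844 uPa → 4.844
Sum: 3.185 + 7.451 + 4.844 = 15.48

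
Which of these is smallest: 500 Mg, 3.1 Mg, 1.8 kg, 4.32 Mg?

500 Mg = 500000000 g
3.1 Mg = 3100000 g
1.8 kg = 1800 g
4.32 Mg = 4320000 g

1.8 kg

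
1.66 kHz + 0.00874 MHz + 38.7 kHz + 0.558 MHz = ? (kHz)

In kHz:
  1.66 kHz → 1.66
  0.00874 MHz = 0.00874e3 kHz = 8.74
  38.7 kHz → 38.7
  0.558 MHz = 0.558e3 kHz = 558
Sum: 1.66 + 8.74 + 38.7 + 558 = 607.1

607.1 kHz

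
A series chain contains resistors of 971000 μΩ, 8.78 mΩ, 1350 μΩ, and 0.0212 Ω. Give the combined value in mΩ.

1002.33 mΩ

In mΩ:
  971000 μΩ = 971000 × 10^-3 mΩ = 971
  8.78 mΩ → 8.78
  1350 μΩ = 1350 × 10^-3 mΩ = 1.35
  0.0212 Ω = 0.0212 × 10^3 mΩ = 21.2
Sum: 971 + 8.78 + 1.35 + 21.2 = 1002.33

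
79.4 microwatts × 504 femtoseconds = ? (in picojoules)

79.4 × 10⁻⁶ × 504 × 10⁻¹⁵ = 40017.6 × 10⁻²¹ J

0.0000400176 picojoules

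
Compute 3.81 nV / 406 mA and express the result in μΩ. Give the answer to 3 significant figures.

(3.81e-9) / (406e-3) = 0.0093842e-6 Ω

0.00938 μΩ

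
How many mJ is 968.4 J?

968400 mJ

(no prefix) = 10⁰, milli = 10⁻³; factor is 10³.
968.4 × 10³ = 968400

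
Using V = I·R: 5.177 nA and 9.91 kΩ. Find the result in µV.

51.30407 µV

5.177 × 10⁻⁹ × 9.91 × 10³ = 51.30407 × 10⁻⁶ V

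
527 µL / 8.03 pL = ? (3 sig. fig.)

65600000

(527 × 10⁻⁶) / (8.03 × 10⁻¹²) = 65.63 × 10⁶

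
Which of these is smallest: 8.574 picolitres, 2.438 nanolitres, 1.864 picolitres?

1.864 picolitres

8.574 picolitres = 0.000000000008574 litres
2.438 nanolitres = 0.000000002438 litres
1.864 picolitres = 0.000000000001864 litres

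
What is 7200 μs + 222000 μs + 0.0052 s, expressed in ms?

In ms:
  7200 μs = 7200 × 10^-3 ms = 7.2
  222000 μs = 222000 × 10^-3 ms = 222
  0.0052 s = 0.0052 × 10^3 ms = 5.2
Sum: 7.2 + 222 + 5.2 = 234.4

234.4 ms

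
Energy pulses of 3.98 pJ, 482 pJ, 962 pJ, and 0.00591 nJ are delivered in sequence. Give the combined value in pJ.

1453.89 pJ

In pJ:
  3.98 pJ → 3.98
  482 pJ → 482
  962 pJ → 962
  0.00591 nJ = 0.00591 × 10³ pJ = 5.91
Sum: 3.98 + 482 + 962 + 5.91 = 1453.89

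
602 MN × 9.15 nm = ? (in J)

602e6 × 9.15e-9 = 5508.3e-3 J

5.5083 J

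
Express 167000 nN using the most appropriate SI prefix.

= 167e-6 N; 1e-6 is micro.

167 μN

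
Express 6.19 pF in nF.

pico = 1e-12, nano = 1e-9; factor is 1e-3.
6.19 × 1e-3 = 0.00619

0.00619 nF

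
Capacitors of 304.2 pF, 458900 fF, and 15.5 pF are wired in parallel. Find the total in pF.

In pF:
  304.2 pF → 304.2
  458900 fF = 458900 × 10⁻³ pF = 458.9
  15.5 pF → 15.5
Sum: 304.2 + 458.9 + 15.5 = 778.6

778.6 pF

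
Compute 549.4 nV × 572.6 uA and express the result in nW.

549.4e-9 × 572.6e-6 = 314586.44e-15 W

0.31458644 nW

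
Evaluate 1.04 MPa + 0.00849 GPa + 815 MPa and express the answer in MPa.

In MPa:
  1.04 MPa → 1.04
  0.00849 GPa = 0.00849 × 10^3 MPa = 8.49
  815 MPa → 815
Sum: 1.04 + 8.49 + 815 = 824.53

824.53 MPa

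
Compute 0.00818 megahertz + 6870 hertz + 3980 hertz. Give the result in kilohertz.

In kilohertz:
  0.00818 megahertz = 0.00818e3 kilohertz = 8.18
  6870 hertz = 6870e-3 kilohertz = 6.87
  3980 hertz = 3980e-3 kilohertz = 3.98
Sum: 8.18 + 6.87 + 3.98 = 19.03

19.03 kilohertz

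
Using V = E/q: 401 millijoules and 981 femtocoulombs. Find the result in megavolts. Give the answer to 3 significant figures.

(401 × 10⁻³) / (981 × 10⁻¹⁵) = 0.40877 × 10¹² V

409000 megavolts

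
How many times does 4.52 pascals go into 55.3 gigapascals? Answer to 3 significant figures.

12200000000

(55.3 × 10^9) / (4.52) = 12.23 × 10^9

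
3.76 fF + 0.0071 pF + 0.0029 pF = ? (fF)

13.76 fF

In fF:
  3.76 fF → 3.76
  0.0071 pF = 0.0071 × 10^3 fF = 7.1
  0.0029 pF = 0.0029 × 10^3 fF = 2.9
Sum: 3.76 + 7.1 + 2.9 = 13.76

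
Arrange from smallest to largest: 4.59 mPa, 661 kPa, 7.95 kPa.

4.59 mPa < 7.95 kPa < 661 kPa

4.59 mPa = 0.00459 Pa
661 kPa = 661000 Pa
7.95 kPa = 7950 Pa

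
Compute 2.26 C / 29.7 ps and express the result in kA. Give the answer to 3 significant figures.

76100000 kA

(2.26) / (29.7 × 10⁻¹²) = 0.076094 × 10¹² A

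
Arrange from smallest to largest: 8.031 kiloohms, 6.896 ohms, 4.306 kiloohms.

6.896 ohms < 4.306 kiloohms < 8.031 kiloohms

8.031 kiloohms = 8031 ohms
6.896 ohms = 6.896 ohms
4.306 kiloohms = 4306 ohms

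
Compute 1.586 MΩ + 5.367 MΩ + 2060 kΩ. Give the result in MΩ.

9.013 MΩ

In MΩ:
  1.586 MΩ → 1.586
  5.367 MΩ → 5.367
  2060 kΩ = 2060 × 10⁻³ MΩ = 2.06
Sum: 1.586 + 5.367 + 2.06 = 9.013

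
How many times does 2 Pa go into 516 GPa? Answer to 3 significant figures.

(516e9) / (2) = 258e9

258000000000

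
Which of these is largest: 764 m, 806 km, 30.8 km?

764 m = 764 m
806 km = 806000 m
30.8 km = 30800 m

806 km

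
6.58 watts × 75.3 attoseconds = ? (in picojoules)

0.000495474 picojoules

6.58 × 75.3 × 10⁻¹⁸ = 495.474 × 10⁻¹⁸ J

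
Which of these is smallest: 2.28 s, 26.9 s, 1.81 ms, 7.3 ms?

1.81 ms

2.28 s = 2.28 s
26.9 s = 26.9 s
1.81 ms = 0.00181 s
7.3 ms = 0.0073 s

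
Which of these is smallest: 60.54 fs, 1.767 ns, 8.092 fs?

60.54 fs = 0.00000000000006054 s
1.767 ns = 0.000000001767 s
8.092 fs = 0.000000000000008092 s

8.092 fs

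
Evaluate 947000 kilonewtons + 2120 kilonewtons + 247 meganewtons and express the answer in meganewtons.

1196.12 meganewtons

In meganewtons:
  947000 kilonewtons = 947000 × 10⁻³ meganewtons = 947
  2120 kilonewtons = 2120 × 10⁻³ meganewtons = 2.12
  247 meganewtons → 247
Sum: 947 + 2.12 + 247 = 1196.12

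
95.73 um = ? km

micro = 10^-6, kilo = 10^3; factor is 10^-9.
95.73 × 10^-9 = 0.00000009573

0.00000009573 km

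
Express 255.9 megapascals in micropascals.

mega = 1e6, micro = 1e-6; factor is 1e12.
255.9 × 1e12 = 255900000000000

255900000000000 micropascals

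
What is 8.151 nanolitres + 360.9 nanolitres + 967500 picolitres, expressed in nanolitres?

In nanolitres:
  8.151 nanolitres → 8.151
  360.9 nanolitres → 360.9
  967500 picolitres = 967500 × 10^-3 nanolitres = 967.5
Sum: 8.151 + 360.9 + 967.5 = 1336.551

1336.551 nanolitres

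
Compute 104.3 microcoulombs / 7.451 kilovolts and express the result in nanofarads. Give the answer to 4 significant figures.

(104.3 × 10^-6) / (7.451 × 10^3) = 13.9981 × 10^-9 F

14.00 nanofarads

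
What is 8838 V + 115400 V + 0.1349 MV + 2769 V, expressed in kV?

In kV:
  8838 V = 8838e-3 kV = 8.838
  115400 V = 115400e-3 kV = 115.4
  0.1349 MV = 0.1349e3 kV = 134.9
  2769 V = 2769e-3 kV = 2.769
Sum: 8.838 + 115.4 + 134.9 + 2.769 = 261.907

261.907 kV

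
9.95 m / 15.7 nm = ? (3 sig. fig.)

(9.95) / (15.7e-9) = 0.6338e9

634000000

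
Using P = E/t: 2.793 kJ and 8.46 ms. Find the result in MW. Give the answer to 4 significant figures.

0.3301 MW

(2.793 × 10^3) / (8.46 × 10^-3) = 0.330142 × 10^6 W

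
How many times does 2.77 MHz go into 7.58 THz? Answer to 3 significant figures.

2740000

(7.58e12) / (2.77e6) = 2.736e6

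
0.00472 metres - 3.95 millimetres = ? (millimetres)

In millimetres:
  0.00472 metres = 0.00472 × 10³ millimetres = 4.72
  3.95 millimetres → 3.95
Difference: 4.72 - 3.95 = 0.77

0.77 millimetres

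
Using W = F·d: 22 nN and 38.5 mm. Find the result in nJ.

0.847 nJ

22 × 10⁻⁹ × 38.5 × 10⁻³ = 847 × 10⁻¹² J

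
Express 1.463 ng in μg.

nano = 10⁻⁹, micro = 10⁻⁶; factor is 10⁻³.
1.463 × 10⁻³ = 0.001463

0.001463 μg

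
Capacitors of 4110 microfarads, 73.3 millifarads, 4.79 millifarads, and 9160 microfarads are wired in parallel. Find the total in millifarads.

91.36 millifarads

In millifarads:
  4110 microfarads = 4110 × 10⁻³ millifarads = 4.11
  73.3 millifarads → 73.3
  4.79 millifarads → 4.79
  9160 microfarads = 9160 × 10⁻³ millifarads = 9.16
Sum: 4.11 + 73.3 + 4.79 + 9.16 = 91.36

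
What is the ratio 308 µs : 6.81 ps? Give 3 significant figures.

(308e-6) / (6.81e-12) = 45.23e6

45200000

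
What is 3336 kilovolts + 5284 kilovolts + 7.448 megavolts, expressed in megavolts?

16.068 megavolts

In megavolts:
  3336 kilovolts = 3336e-3 megavolts = 3.336
  5284 kilovolts = 5284e-3 megavolts = 5.284
  7.448 megavolts → 7.448
Sum: 3.336 + 5.284 + 7.448 = 16.068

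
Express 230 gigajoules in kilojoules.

230000000 kilojoules

giga = 10^9, kilo = 10^3; factor is 10^6.
230 × 10^6 = 230000000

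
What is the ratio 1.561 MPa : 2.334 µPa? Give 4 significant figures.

(1.561 × 10^6) / (2.334 × 10^-6) = 0.66881 × 10^12

668800000000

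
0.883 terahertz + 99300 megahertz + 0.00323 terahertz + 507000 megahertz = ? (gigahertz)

1492.53 gigahertz

In gigahertz:
  0.883 terahertz = 0.883 × 10³ gigahertz = 883
  99300 megahertz = 99300 × 10⁻³ gigahertz = 99.3
  0.00323 terahertz = 0.00323 × 10³ gigahertz = 3.23
  507000 megahertz = 507000 × 10⁻³ gigahertz = 507
Sum: 883 + 99.3 + 3.23 + 507 = 1492.53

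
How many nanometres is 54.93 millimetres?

54930000 nanometres

milli = 1e-3, nano = 1e-9; factor is 1e6.
54.93 × 1e6 = 54930000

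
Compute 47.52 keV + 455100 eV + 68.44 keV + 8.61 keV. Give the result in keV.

579.67 keV

In keV:
  47.52 keV → 47.52
  455100 eV = 455100 × 10⁻³ keV = 455.1
  68.44 keV → 68.44
  8.61 keV → 8.61
Sum: 47.52 + 455.1 + 68.44 + 8.61 = 579.67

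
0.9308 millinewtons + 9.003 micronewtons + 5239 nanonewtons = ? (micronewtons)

945.042 micronewtons

In micronewtons:
  0.9308 millinewtons = 0.9308 × 10^3 micronewtons = 930.8
  9.003 micronewtons → 9.003
  5239 nanonewtons = 5239 × 10^-3 micronewtons = 5.239
Sum: 930.8 + 9.003 + 5.239 = 945.042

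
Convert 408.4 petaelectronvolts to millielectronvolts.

peta = 1e15, milli = 1e-3; factor is 1e18.
408.4 × 1e18 = 408400000000000000000

408400000000000000000 millielectronvolts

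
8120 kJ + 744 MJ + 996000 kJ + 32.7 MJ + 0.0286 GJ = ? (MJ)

In MJ:
  8120 kJ = 8120 × 10^-3 MJ = 8.12
  744 MJ → 744
  996000 kJ = 996000 × 10^-3 MJ = 996
  32.7 MJ → 32.7
  0.0286 GJ = 0.0286 × 10^3 MJ = 28.6
Sum: 8.12 + 744 + 996 + 32.7 + 28.6 = 1809.42

1809.42 MJ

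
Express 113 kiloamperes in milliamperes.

kilo = 10³, milli = 10⁻³; factor is 10⁶.
113 × 10⁶ = 113000000

113000000 milliamperes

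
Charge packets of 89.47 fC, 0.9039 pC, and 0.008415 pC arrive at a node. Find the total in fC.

In fC:
  89.47 fC → 89.47
  0.9039 pC = 0.9039e3 fC = 903.9
  0.008415 pC = 0.008415e3 fC = 8.415
Sum: 89.47 + 903.9 + 8.415 = 1001.785

1001.785 fC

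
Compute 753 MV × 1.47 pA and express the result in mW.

1.10691 mW

753 × 10^6 × 1.47 × 10^-12 = 1106.91 × 10^-6 W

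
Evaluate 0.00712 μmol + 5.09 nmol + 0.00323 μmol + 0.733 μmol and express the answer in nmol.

In nmol:
  0.00712 μmol = 0.00712e3 nmol = 7.12
  5.09 nmol → 5.09
  0.00323 μmol = 0.00323e3 nmol = 3.23
  0.733 μmol = 0.733e3 nmol = 733
Sum: 7.12 + 5.09 + 3.23 + 733 = 748.44

748.44 nmol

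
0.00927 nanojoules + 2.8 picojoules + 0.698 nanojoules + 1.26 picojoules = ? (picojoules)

711.33 picojoules

In picojoules:
  0.00927 nanojoules = 0.00927e3 picojoules = 9.27
  2.8 picojoules → 2.8
  0.698 nanojoules = 0.698e3 picojoules = 698
  1.26 picojoules → 1.26
Sum: 9.27 + 2.8 + 698 + 1.26 = 711.33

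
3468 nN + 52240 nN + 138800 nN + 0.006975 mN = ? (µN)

In µN:
  3468 nN = 3468e-3 µN = 3.468
  52240 nN = 52240e-3 µN = 52.24
  138800 nN = 138800e-3 µN = 138.8
  0.006975 mN = 0.006975e3 µN = 6.975
Sum: 3.468 + 52.24 + 138.8 + 6.975 = 201.483

201.483 µN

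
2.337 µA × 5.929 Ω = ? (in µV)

2.337 × 10^-6 × 5.929 = 13.856073 × 10^-6 V

13.856073 µV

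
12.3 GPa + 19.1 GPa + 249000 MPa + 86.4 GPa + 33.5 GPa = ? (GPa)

In GPa:
  12.3 GPa → 12.3
  19.1 GPa → 19.1
  249000 MPa = 249000 × 10⁻³ GPa = 249
  86.4 GPa → 86.4
  33.5 GPa → 33.5
Sum: 12.3 + 19.1 + 249 + 86.4 + 33.5 = 400.3

400.3 GPa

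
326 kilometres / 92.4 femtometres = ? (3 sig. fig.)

3530000000000000000

(326 × 10³) / (92.4 × 10⁻¹⁵) = 3.528 × 10¹⁸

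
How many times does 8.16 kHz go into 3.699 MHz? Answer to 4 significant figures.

(3.699e6) / (8.16e3) = 0.45331e3

453.3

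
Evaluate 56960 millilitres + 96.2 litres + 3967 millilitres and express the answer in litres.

In litres:
  56960 millilitres = 56960 × 10⁻³ litres = 56.96
  96.2 litres → 96.2
  3967 millilitres = 3967 × 10⁻³ litres = 3.967
Sum: 56.96 + 96.2 + 3.967 = 157.127

157.127 litres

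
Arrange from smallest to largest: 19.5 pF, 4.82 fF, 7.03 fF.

19.5 pF = 0.0000000000195 F
4.82 fF = 0.00000000000000482 F
7.03 fF = 0.00000000000000703 F

4.82 fF < 7.03 fF < 19.5 pF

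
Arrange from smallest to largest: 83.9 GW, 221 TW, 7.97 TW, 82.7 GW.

83.9 GW = 83900000000 W
221 TW = 221000000000000 W
7.97 TW = 7970000000000 W
82.7 GW = 82700000000 W

82.7 GW < 83.9 GW < 7.97 TW < 221 TW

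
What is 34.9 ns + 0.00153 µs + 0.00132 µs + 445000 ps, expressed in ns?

In ns:
  34.9 ns → 34.9
  0.00153 µs = 0.00153e3 ns = 1.53
  0.00132 µs = 0.00132e3 ns = 1.32
  445000 ps = 445000e-3 ns = 445
Sum: 34.9 + 1.53 + 1.32 + 445 = 482.75

482.75 ns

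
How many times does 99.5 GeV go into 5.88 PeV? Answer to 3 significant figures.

(5.88e15) / (99.5e9) = 0.0591e6

59100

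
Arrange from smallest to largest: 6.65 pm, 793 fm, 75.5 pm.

793 fm < 6.65 pm < 75.5 pm

6.65 pm = 0.00000000000665 m
793 fm = 0.000000000000793 m
75.5 pm = 0.0000000000755 m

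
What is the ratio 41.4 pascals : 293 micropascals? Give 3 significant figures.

(41.4) / (293e-6) = 0.1413e6

141000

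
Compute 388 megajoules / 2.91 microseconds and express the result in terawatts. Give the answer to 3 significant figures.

133 terawatts

(388 × 10^6) / (2.91 × 10^-6) = 133.33 × 10^12 W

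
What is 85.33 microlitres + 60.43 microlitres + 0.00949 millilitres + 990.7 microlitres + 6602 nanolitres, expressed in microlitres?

In microlitres:
  85.33 microlitres → 85.33
  60.43 microlitres → 60.43
  0.00949 millilitres = 0.00949 × 10^3 microlitres = 9.49
  990.7 microlitres → 990.7
  6602 nanolitres = 6602 × 10^-3 microlitres = 6.602
Sum: 85.33 + 60.43 + 9.49 + 990.7 + 6.602 = 1152.552

1152.552 microlitres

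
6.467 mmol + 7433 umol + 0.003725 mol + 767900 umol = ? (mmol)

785.525 mmol

In mmol:
  6.467 mmol → 6.467
  7433 umol = 7433e-3 mmol = 7.433
  0.003725 mol = 0.003725e3 mmol = 3.725
  767900 umol = 767900e-3 mmol = 767.9
Sum: 6.467 + 7.433 + 3.725 + 767.9 = 785.525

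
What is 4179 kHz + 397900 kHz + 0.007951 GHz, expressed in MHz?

In MHz:
  4179 kHz = 4179e-3 MHz = 4.179
  397900 kHz = 397900e-3 MHz = 397.9
  0.007951 GHz = 0.007951e3 MHz = 7.951
Sum: 4.179 + 397.9 + 7.951 = 410.03

410.03 MHz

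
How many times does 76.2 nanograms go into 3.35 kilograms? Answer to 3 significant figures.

(3.35 × 10^3) / (76.2 × 10^-9) = 0.04396 × 10^12

44000000000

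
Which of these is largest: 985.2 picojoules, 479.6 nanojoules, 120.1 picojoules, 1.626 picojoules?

479.6 nanojoules

985.2 picojoules = 0.0000000009852 joules
479.6 nanojoules = 0.0000004796 joules
120.1 picojoules = 0.0000000001201 joules
1.626 picojoules = 0.000000000001626 joules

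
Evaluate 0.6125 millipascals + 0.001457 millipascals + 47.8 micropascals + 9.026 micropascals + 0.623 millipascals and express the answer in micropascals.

In micropascals:
  0.6125 millipascals = 0.6125 × 10³ micropascals = 612.5
  0.001457 millipascals = 0.001457 × 10³ micropascals = 1.457
  47.8 micropascals → 47.8
  9.026 micropascals → 9.026
  0.623 millipascals = 0.623 × 10³ micropascals = 623
Sum: 612.5 + 1.457 + 47.8 + 9.026 + 623 = 1293.783

1293.783 micropascals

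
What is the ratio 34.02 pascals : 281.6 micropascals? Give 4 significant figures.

120800

(34.02) / (281.6 × 10⁻⁶) = 0.12081 × 10⁶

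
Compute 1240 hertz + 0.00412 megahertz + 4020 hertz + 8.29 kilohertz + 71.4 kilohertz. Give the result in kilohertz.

89.07 kilohertz

In kilohertz:
  1240 hertz = 1240 × 10^-3 kilohertz = 1.24
  0.00412 megahertz = 0.00412 × 10^3 kilohertz = 4.12
  4020 hertz = 4020 × 10^-3 kilohertz = 4.02
  8.29 kilohertz → 8.29
  71.4 kilohertz → 71.4
Sum: 1.24 + 4.12 + 4.02 + 8.29 + 71.4 = 89.07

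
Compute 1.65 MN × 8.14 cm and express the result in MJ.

1.65 × 10⁶ × 8.14 × 10⁻² = 13.431 × 10⁴ J

0.13431 MJ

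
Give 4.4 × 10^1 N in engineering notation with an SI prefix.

= 44 N; mantissa already in [1, 1000).

44 N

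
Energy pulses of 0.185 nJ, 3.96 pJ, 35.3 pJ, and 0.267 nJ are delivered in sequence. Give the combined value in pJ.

491.26 pJ

In pJ:
  0.185 nJ = 0.185e3 pJ = 185
  3.96 pJ → 3.96
  35.3 pJ → 35.3
  0.267 nJ = 0.267e3 pJ = 267
Sum: 185 + 3.96 + 35.3 + 267 = 491.26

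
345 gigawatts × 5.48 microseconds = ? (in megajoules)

1.8906 megajoules

345e9 × 5.48e-6 = 1890.6e3 J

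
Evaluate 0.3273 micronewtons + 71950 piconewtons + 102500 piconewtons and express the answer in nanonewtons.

501.75 nanonewtons

In nanonewtons:
  0.3273 micronewtons = 0.3273 × 10^3 nanonewtons = 327.3
  71950 piconewtons = 71950 × 10^-3 nanonewtons = 71.95
  102500 piconewtons = 102500 × 10^-3 nanonewtons = 102.5
Sum: 327.3 + 71.95 + 102.5 = 501.75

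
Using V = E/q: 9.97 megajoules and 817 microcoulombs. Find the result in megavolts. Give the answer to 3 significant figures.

12200 megavolts

(9.97e6) / (817e-6) = 0.012203e12 V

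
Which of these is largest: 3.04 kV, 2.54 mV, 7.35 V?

3.04 kV

3.04 kV = 3040 V
2.54 mV = 0.00254 V
7.35 V = 7.35 V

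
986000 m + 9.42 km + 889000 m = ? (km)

In km:
  986000 m = 986000 × 10⁻³ km = 986
  9.42 km → 9.42
  889000 m = 889000 × 10⁻³ km = 889
Sum: 986 + 9.42 + 889 = 1884.42

1884.42 km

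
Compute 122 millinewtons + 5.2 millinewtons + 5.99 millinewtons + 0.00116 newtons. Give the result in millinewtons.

In millinewtons:
  122 millinewtons → 122
  5.2 millinewtons → 5.2
  5.99 millinewtons → 5.99
  0.00116 newtons = 0.00116 × 10^3 millinewtons = 1.16
Sum: 122 + 5.2 + 5.99 + 1.16 = 134.35

134.35 millinewtons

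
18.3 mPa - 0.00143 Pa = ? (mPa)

16.87 mPa

In mPa:
  18.3 mPa → 18.3
  0.00143 Pa = 0.00143 × 10^3 mPa = 1.43
Difference: 18.3 - 1.43 = 16.87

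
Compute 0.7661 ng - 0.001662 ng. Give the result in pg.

764.438 pg

In pg:
  0.7661 ng = 0.7661 × 10^3 pg = 766.1
  0.001662 ng = 0.001662 × 10^3 pg = 1.662
Difference: 766.1 - 1.662 = 764.438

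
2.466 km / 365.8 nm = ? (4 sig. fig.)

6741000000

(2.466e3) / (365.8e-9) = 0.0067414e12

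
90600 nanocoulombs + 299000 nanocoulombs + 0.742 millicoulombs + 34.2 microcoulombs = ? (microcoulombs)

1165.8 microcoulombs

In microcoulombs:
  90600 nanocoulombs = 90600 × 10^-3 microcoulombs = 90.6
  299000 nanocoulombs = 299000 × 10^-3 microcoulombs = 299
  0.742 millicoulombs = 0.742 × 10^3 microcoulombs = 742
  34.2 microcoulombs → 34.2
Sum: 90.6 + 299 + 742 + 34.2 = 1165.8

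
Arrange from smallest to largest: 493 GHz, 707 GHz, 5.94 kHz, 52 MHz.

493 GHz = 493000000000 Hz
707 GHz = 707000000000 Hz
5.94 kHz = 5940 Hz
52 MHz = 52000000 Hz

5.94 kHz < 52 MHz < 493 GHz < 707 GHz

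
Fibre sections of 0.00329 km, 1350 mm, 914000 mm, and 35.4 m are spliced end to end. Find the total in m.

954.04 m

In m:
  0.00329 km = 0.00329e3 m = 3.29
  1350 mm = 1350e-3 m = 1.35
  914000 mm = 914000e-3 m = 914
  35.4 m → 35.4
Sum: 3.29 + 1.35 + 914 + 35.4 = 954.04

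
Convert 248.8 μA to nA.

micro = 10^-6, nano = 10^-9; factor is 10^3.
248.8 × 10^3 = 248800

248800 nA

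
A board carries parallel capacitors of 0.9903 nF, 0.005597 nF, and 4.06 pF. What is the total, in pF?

999.957 pF

In pF:
  0.9903 nF = 0.9903 × 10^3 pF = 990.3
  0.005597 nF = 0.005597 × 10^3 pF = 5.597
  4.06 pF → 4.06
Sum: 990.3 + 5.597 + 4.06 = 999.957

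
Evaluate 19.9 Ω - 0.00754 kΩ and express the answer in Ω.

In Ω:
  19.9 Ω → 19.9
  0.00754 kΩ = 0.00754e3 Ω = 7.54
Difference: 19.9 - 7.54 = 12.36

12.36 Ω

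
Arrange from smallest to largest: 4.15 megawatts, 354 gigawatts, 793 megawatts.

4.15 megawatts < 793 megawatts < 354 gigawatts

4.15 megawatts = 4150000 watts
354 gigawatts = 354000000000 watts
793 megawatts = 793000000 watts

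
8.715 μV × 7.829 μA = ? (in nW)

8.715 × 10⁻⁶ × 7.829 × 10⁻⁶ = 68.229735 × 10⁻¹² W

0.068229735 nW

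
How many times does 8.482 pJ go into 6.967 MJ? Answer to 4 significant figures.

821400000000000000

(6.967 × 10^6) / (8.482 × 10^-12) = 0.82139 × 10^18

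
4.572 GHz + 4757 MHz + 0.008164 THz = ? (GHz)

17.493 GHz

In GHz:
  4.572 GHz → 4.572
  4757 MHz = 4757e-3 GHz = 4.757
  0.008164 THz = 0.008164e3 GHz = 8.164
Sum: 4.572 + 4.757 + 8.164 = 17.493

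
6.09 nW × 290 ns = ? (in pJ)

6.09 × 10⁻⁹ × 290 × 10⁻⁹ = 1766.1 × 10⁻¹⁸ J

0.0017661 pJ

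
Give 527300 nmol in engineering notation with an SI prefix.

527.3 µmol

= 527.3 × 10^-6 mol; 10^-6 is micro.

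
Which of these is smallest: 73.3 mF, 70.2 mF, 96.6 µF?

73.3 mF = 0.0733 F
70.2 mF = 0.0702 F
96.6 µF = 0.0000966 F

96.6 µF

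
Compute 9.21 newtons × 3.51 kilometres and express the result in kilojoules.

32.3271 kilojoules

9.21 × 3.51 × 10^3 = 32.3271 × 10^3 J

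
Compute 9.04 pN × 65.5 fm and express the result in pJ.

9.04e-12 × 65.5e-15 = 592.12e-27 J

0.00000000000059212 pJ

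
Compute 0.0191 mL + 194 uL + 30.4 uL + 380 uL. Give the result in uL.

In uL:
  0.0191 mL = 0.0191 × 10^3 uL = 19.1
  194 uL → 194
  30.4 uL → 30.4
  380 uL → 380
Sum: 19.1 + 194 + 30.4 + 380 = 623.5

623.5 uL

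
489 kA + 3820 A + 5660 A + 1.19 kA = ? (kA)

In kA:
  489 kA → 489
  3820 A = 3820 × 10^-3 kA = 3.82
  5660 A = 5660 × 10^-3 kA = 5.66
  1.19 kA → 1.19
Sum: 489 + 3.82 + 5.66 + 1.19 = 499.67

499.67 kA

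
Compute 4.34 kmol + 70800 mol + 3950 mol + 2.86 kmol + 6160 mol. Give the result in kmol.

88.11 kmol

In kmol:
  4.34 kmol → 4.34
  70800 mol = 70800e-3 kmol = 70.8
  3950 mol = 3950e-3 kmol = 3.95
  2.86 kmol → 2.86
  6160 mol = 6160e-3 kmol = 6.16
Sum: 4.34 + 70.8 + 3.95 + 2.86 + 6.16 = 88.11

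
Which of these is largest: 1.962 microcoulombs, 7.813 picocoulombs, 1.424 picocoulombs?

1.962 microcoulombs = 0.000001962 coulombs
7.813 picocoulombs = 0.000000000007813 coulombs
1.424 picocoulombs = 0.000000000001424 coulombs

1.962 microcoulombs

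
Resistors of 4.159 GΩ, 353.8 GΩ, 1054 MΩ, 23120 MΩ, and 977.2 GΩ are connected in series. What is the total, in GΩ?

In GΩ:
  4.159 GΩ → 4.159
  353.8 GΩ → 353.8
  1054 MΩ = 1054 × 10⁻³ GΩ = 1.054
  23120 MΩ = 23120 × 10⁻³ GΩ = 23.12
  977.2 GΩ → 977.2
Sum: 4.159 + 353.8 + 1.054 + 23.12 + 977.2 = 1359.333

1359.333 GΩ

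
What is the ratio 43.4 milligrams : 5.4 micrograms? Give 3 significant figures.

8040

(43.4e-3) / (5.4e-6) = 8.037e3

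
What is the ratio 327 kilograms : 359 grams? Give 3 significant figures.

(327 × 10³) / (359) = 0.9109 × 10³

911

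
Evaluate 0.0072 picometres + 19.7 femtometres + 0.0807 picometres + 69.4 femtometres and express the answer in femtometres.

In femtometres:
  0.0072 picometres = 0.0072e3 femtometres = 7.2
  19.7 femtometres → 19.7
  0.0807 picometres = 0.0807e3 femtometres = 80.7
  69.4 femtometres → 69.4
Sum: 7.2 + 19.7 + 80.7 + 69.4 = 177

177 femtometres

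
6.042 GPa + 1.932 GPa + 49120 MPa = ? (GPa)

57.094 GPa

In GPa:
  6.042 GPa → 6.042
  1.932 GPa → 1.932
  49120 MPa = 49120 × 10⁻³ GPa = 49.12
Sum: 6.042 + 1.932 + 49.12 = 57.094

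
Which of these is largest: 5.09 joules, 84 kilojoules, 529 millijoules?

5.09 joules = 5.09 joules
84 kilojoules = 84000 joules
529 millijoules = 0.529 joules

84 kilojoules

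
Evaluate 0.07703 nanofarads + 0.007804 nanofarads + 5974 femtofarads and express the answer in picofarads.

90.808 picofarads

In picofarads:
  0.07703 nanofarads = 0.07703e3 picofarads = 77.03
  0.007804 nanofarads = 0.007804e3 picofarads = 7.804
  5974 femtofarads = 5974e-3 picofarads = 5.974
Sum: 77.03 + 7.804 + 5.974 = 90.808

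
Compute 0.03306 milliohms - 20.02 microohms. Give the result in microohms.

In microohms:
  0.03306 milliohms = 0.03306 × 10^3 microohms = 33.06
  20.02 microohms → 20.02
Difference: 33.06 - 20.02 = 13.04

13.04 microohms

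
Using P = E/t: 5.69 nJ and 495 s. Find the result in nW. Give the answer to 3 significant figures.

(5.69e-9) / (495) = 0.011495e-9 W

0.0115 nW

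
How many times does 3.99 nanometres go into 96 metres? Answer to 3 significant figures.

(96) / (3.99e-9) = 24.06e9

24100000000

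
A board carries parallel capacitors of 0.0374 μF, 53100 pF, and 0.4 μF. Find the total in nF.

In nF:
  0.0374 μF = 0.0374e3 nF = 37.4
  53100 pF = 53100e-3 nF = 53.1
  0.4 μF = 0.4e3 nF = 400
Sum: 37.4 + 53.1 + 400 = 490.5

490.5 nF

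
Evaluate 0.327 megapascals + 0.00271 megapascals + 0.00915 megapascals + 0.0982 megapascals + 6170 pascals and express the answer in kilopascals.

In kilopascals:
  0.327 megapascals = 0.327 × 10^3 kilopascals = 327
  0.00271 megapascals = 0.00271 × 10^3 kilopascals = 2.71
  0.00915 megapascals = 0.00915 × 10^3 kilopascals = 9.15
  0.0982 megapascals = 0.0982 × 10^3 kilopascals = 98.2
  6170 pascals = 6170 × 10^-3 kilopascals = 6.17
Sum: 327 + 2.71 + 9.15 + 98.2 + 6.17 = 443.23

443.23 kilopascals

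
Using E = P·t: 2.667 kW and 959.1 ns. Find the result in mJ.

2.5579197 mJ

2.667 × 10³ × 959.1 × 10⁻⁹ = 2557.9197 × 10⁻⁶ J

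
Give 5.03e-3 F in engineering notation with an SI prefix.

5.03 mF

= 5.03e-3 F; 1e-3 is milli.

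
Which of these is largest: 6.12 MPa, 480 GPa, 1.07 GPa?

480 GPa

6.12 MPa = 6120000 Pa
480 GPa = 480000000000 Pa
1.07 GPa = 1070000000 Pa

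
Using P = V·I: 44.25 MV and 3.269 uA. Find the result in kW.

44.25e6 × 3.269e-6 = 144.65325 W

0.14465325 kW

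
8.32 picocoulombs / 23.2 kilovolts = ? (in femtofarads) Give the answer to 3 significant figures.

(8.32 × 10⁻¹²) / (23.2 × 10³) = 0.35862 × 10⁻¹⁵ F

0.359 femtofarads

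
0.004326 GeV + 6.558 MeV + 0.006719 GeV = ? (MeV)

In MeV:
  0.004326 GeV = 0.004326 × 10³ MeV = 4.326
  6.558 MeV → 6.558
  0.006719 GeV = 0.006719 × 10³ MeV = 6.719
Sum: 4.326 + 6.558 + 6.719 = 17.603

17.603 MeV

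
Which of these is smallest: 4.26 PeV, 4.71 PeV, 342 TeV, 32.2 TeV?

32.2 TeV

4.26 PeV = 4260000000000000 eV
4.71 PeV = 4710000000000000 eV
342 TeV = 342000000000000 eV
32.2 TeV = 32200000000000 eV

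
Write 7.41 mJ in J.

0.00741 J

milli = 10⁻³, (no prefix) = 10⁰; factor is 10⁻³.
7.41 × 10⁻³ = 0.00741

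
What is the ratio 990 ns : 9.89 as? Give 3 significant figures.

100000000000

(990 × 10⁻⁹) / (9.89 × 10⁻¹⁸) = 100.1 × 10⁹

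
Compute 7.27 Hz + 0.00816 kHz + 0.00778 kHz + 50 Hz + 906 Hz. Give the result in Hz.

979.21 Hz

In Hz:
  7.27 Hz → 7.27
  0.00816 kHz = 0.00816 × 10^3 Hz = 8.16
  0.00778 kHz = 0.00778 × 10^3 Hz = 7.78
  50 Hz → 50
  906 Hz → 906
Sum: 7.27 + 8.16 + 7.78 + 50 + 906 = 979.21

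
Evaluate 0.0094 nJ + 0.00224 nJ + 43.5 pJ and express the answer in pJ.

55.14 pJ

In pJ:
  0.0094 nJ = 0.0094 × 10³ pJ = 9.4
  0.00224 nJ = 0.00224 × 10³ pJ = 2.24
  43.5 pJ → 43.5
Sum: 9.4 + 2.24 + 43.5 = 55.14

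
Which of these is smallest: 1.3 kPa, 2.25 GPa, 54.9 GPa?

1.3 kPa

1.3 kPa = 1300 Pa
2.25 GPa = 2250000000 Pa
54.9 GPa = 54900000000 Pa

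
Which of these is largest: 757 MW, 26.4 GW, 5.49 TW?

757 MW = 757000000 W
26.4 GW = 26400000000 W
5.49 TW = 5490000000000 W

5.49 TW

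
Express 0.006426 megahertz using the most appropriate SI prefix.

= 6.426e3 hertz; 1e3 is kilo.

6.426 kilohertz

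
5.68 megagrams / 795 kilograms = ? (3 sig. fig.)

(5.68e6) / (795e3) = 0.007145e3

7.14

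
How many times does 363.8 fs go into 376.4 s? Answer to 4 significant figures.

(376.4) / (363.8e-15) = 1.0346e15

1035000000000000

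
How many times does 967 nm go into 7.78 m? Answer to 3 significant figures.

(7.78) / (967e-9) = 0.008046e9

8050000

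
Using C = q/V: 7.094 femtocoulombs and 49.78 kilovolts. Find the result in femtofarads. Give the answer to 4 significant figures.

(7.094 × 10⁻¹⁵) / (49.78 × 10³) = 0.142507 × 10⁻¹⁸ F

0.0001425 femtofarads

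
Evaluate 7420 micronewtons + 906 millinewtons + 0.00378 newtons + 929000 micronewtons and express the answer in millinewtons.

1846.2 millinewtons

In millinewtons:
  7420 micronewtons = 7420 × 10^-3 millinewtons = 7.42
  906 millinewtons → 906
  0.00378 newtons = 0.00378 × 10^3 millinewtons = 3.78
  929000 micronewtons = 929000 × 10^-3 millinewtons = 929
Sum: 7.42 + 906 + 3.78 + 929 = 1846.2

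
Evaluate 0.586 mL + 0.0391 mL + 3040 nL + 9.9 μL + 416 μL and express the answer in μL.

1054.04 μL

In μL:
  0.586 mL = 0.586e3 μL = 586
  0.0391 mL = 0.0391e3 μL = 39.1
  3040 nL = 3040e-3 μL = 3.04
  9.9 μL → 9.9
  416 μL → 416
Sum: 586 + 39.1 + 3.04 + 9.9 + 416 = 1054.04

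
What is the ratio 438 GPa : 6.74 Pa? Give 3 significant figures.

65000000000

(438 × 10^9) / (6.74) = 64.99 × 10^9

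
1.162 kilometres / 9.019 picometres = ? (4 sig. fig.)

128800000000000

(1.162 × 10^3) / (9.019 × 10^-12) = 0.12884 × 10^15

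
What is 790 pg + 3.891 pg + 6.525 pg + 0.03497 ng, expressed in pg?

835.386 pg

In pg:
  790 pg → 790
  3.891 pg → 3.891
  6.525 pg → 6.525
  0.03497 ng = 0.03497 × 10³ pg = 34.97
Sum: 790 + 3.891 + 6.525 + 34.97 = 835.386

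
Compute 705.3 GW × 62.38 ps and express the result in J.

43.996614 J

705.3 × 10⁹ × 62.38 × 10⁻¹² = 43996.614 × 10⁻³ J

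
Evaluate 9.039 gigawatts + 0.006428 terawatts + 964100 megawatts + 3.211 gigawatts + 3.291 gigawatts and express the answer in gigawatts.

In gigawatts:
  9.039 gigawatts → 9.039
  0.006428 terawatts = 0.006428e3 gigawatts = 6.428
  964100 megawatts = 964100e-3 gigawatts = 964.1
  3.211 gigawatts → 3.211
  3.291 gigawatts → 3.291
Sum: 9.039 + 6.428 + 964.1 + 3.211 + 3.291 = 986.069

986.069 gigawatts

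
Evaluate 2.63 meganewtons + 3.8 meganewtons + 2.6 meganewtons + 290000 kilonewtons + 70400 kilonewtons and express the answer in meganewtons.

369.43 meganewtons

In meganewtons:
  2.63 meganewtons → 2.63
  3.8 meganewtons → 3.8
  2.6 meganewtons → 2.6
  290000 kilonewtons = 290000 × 10^-3 meganewtons = 290
  70400 kilonewtons = 70400 × 10^-3 meganewtons = 70.4
Sum: 2.63 + 3.8 + 2.6 + 290 + 70.4 = 369.43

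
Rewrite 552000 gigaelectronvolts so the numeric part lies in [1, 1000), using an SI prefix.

552 teraelectronvolts

= 552 × 10^12 electronvolts; 10^12 is tera.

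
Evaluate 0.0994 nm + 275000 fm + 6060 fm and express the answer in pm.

380.46 pm

In pm:
  0.0994 nm = 0.0994e3 pm = 99.4
  275000 fm = 275000e-3 pm = 275
  6060 fm = 6060e-3 pm = 6.06
Sum: 99.4 + 275 + 6.06 = 380.46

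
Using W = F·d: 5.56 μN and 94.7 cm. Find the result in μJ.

5.56 × 10^-6 × 94.7 × 10^-2 = 526.532 × 10^-8 J

5.26532 μJ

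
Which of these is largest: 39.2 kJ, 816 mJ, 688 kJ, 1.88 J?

39.2 kJ = 39200 J
816 mJ = 0.816 J
688 kJ = 688000 J
1.88 J = 1.88 J

688 kJ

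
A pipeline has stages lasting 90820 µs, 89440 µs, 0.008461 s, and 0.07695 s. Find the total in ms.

265.671 ms

In ms:
  90820 µs = 90820 × 10^-3 ms = 90.82
  89440 µs = 89440 × 10^-3 ms = 89.44
  0.008461 s = 0.008461 × 10^3 ms = 8.461
  0.07695 s = 0.07695 × 10^3 ms = 76.95
Sum: 90.82 + 89.44 + 8.461 + 76.95 = 265.671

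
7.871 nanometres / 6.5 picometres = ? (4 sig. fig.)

1211

(7.871e-9) / (6.5e-12) = 1.2109e3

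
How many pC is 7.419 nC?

nano = 1e-9, pico = 1e-12; factor is 1e3.
7.419 × 1e3 = 7419

7419 pC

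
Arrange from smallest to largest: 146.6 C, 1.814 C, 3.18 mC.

3.18 mC < 1.814 C < 146.6 C

146.6 C = 146.6 C
1.814 C = 1.814 C
3.18 mC = 0.00318 C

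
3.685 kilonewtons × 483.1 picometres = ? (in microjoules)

1.7802235 microjoules

3.685 × 10^3 × 483.1 × 10^-12 = 1780.2235 × 10^-9 J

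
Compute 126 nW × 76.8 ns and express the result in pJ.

0.0096768 pJ

126e-9 × 76.8e-9 = 9676.8e-18 J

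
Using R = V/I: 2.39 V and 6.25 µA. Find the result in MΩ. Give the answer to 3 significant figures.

(2.39) / (6.25e-6) = 0.3824e6 Ω

0.382 MΩ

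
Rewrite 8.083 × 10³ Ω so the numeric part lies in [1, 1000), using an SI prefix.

8.083 kΩ

= 8.083 × 10³ Ω; 10³ is kilo.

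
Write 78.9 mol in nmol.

(no prefix) = 1e0, nano = 1e-9; factor is 1e9.
78.9 × 1e9 = 78900000000

78900000000 nmol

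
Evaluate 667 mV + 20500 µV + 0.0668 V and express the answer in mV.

In mV:
  667 mV → 667
  20500 µV = 20500 × 10⁻³ mV = 20.5
  0.0668 V = 0.0668 × 10³ mV = 66.8
Sum: 667 + 20.5 + 66.8 = 754.3

754.3 mV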